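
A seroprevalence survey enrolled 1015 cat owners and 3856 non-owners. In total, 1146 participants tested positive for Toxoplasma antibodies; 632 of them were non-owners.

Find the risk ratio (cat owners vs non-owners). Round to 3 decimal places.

cat owners with the outcome: 1146 − 632 = 514
cat owners without the outcome: 1015 − 514 = 501
non-owners without the outcome: 3856 − 632 = 3224
risk, cat owners = 514/1015 = 0.5064
risk, non-owners = 632/3856 = 0.1639
RR = 0.5064 / 0.1639 = 3.090

3.090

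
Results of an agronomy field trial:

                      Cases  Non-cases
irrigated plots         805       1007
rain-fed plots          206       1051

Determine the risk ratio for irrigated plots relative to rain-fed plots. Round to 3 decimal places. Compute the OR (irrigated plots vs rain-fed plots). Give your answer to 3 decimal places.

risk, irrigated plots = 805/1812 = 0.4443
risk, rain-fed plots = 206/1257 = 0.1639
RR = 0.4443 / 0.1639 = 2.711
odds, irrigated plots = 805/1007 = 0.7994
odds, rain-fed plots = 206/1051 = 0.1960
OR = 0.7994 / 0.1960 = 4.079

RR = 2.711; OR = 4.079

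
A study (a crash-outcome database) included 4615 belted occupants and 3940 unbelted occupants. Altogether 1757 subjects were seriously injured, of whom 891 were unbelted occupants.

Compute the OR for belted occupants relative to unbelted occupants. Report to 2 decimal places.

belted occupants with the outcome: 1757 − 891 = 866
belted occupants without the outcome: 4615 − 866 = 3749
unbelted occupants without the outcome: 3940 − 891 = 3049
odds, belted occupants = 866/3749 = 0.2310
odds, unbelted occupants = 891/3049 = 0.2922
OR = 0.2310 / 0.2922 = 0.79

0.79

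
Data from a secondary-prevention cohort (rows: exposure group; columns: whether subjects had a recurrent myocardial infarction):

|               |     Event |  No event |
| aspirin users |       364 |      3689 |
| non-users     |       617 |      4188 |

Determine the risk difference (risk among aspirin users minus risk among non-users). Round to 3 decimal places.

risk, aspirin users = 364/4053 = 0.0898
risk, non-users = 617/4805 = 0.1284
risk difference = 0.0898 − 0.1284 = -0.039

-0.039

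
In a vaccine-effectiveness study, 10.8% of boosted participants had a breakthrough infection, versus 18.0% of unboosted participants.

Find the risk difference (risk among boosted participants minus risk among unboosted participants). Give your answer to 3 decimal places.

risk difference = 0.1080 − 0.1800 = -0.072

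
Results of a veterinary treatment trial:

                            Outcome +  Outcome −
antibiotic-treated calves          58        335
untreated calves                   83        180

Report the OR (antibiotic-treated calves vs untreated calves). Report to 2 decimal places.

OR = (58 × 180) / (335 × 83) = 10440/27805 ≈ 0.38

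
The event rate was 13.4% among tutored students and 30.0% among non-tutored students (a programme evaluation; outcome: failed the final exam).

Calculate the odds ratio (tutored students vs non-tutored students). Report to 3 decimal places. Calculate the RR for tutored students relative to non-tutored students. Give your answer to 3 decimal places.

odds, tutored students = 0.1340/0.8660 = 0.1547
odds, non-tutored students = 0.3000/0.7000 = 0.4286
OR = 0.1547 / 0.4286 = 0.361
RR = 0.1340 / 0.3000 = 0.447

OR = 0.361; RR = 0.447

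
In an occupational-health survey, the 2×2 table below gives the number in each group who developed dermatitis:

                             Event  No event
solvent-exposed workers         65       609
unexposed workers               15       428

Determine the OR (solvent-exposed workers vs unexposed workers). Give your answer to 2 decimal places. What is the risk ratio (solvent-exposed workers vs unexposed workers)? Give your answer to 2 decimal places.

OR = 3.05; RR = 2.85

odds, solvent-exposed workers = 65/609 = 0.10673
odds, unexposed workers = 15/428 = 0.03505
OR = 0.10673 / 0.03505 = 3.05
risk, solvent-exposed workers = 65/674 = 0.09644
risk, unexposed workers = 15/443 = 0.03386
RR = 0.09644 / 0.03386 = 2.85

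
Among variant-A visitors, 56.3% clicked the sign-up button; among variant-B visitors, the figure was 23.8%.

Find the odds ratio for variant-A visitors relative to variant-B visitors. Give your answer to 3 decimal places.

4.125

odds, variant-A visitors = 0.5630/0.4370 = 1.2883
odds, variant-B visitors = 0.2380/0.7620 = 0.3123
OR = 1.2883 / 0.3123 = 4.125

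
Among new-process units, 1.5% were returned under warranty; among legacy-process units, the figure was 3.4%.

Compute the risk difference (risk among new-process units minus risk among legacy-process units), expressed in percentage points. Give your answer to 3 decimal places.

risk difference = 0.01500 − 0.03400 = -0.01900 → -1.900 percentage points

-1.900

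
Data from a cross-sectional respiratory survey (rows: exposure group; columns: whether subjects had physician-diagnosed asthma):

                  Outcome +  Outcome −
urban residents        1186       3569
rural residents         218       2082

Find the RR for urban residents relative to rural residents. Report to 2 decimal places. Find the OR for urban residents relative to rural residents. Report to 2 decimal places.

RR = 2.63; OR = 3.17

risk, urban residents = 1186/4755 = 0.2494
risk, rural residents = 218/2300 = 0.0948
RR = 0.2494 / 0.0948 = 2.63
OR = (1186 × 2082) / (3569 × 218) = 2469252/778042 ≈ 3.17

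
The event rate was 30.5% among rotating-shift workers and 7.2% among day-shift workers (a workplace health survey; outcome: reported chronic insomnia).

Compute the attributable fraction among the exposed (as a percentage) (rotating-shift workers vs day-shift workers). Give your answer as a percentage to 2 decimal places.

AR% = (0.3050 − 0.0720) / 0.3050 = 0.7639 → 76.39%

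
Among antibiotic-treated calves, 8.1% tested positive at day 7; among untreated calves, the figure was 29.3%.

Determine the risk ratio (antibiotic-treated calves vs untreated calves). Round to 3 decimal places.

RR = 0.0810 / 0.2930 = 0.276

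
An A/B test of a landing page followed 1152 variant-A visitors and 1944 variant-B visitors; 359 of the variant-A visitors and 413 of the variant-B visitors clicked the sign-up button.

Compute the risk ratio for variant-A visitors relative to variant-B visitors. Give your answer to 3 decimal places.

risk, variant-A visitors = 359/1152 = 0.3116
risk, variant-B visitors = 413/1944 = 0.2124
RR = 0.3116 / 0.2124 = 1.467

RR = 1.467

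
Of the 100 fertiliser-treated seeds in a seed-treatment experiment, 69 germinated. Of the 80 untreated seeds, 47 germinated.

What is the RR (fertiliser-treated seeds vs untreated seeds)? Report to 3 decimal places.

risk, fertiliser-treated seeds = 69/100 = 0.6900
risk, untreated seeds = 47/80 = 0.5875
RR = 0.6900 / 0.5875 = 1.174

1.174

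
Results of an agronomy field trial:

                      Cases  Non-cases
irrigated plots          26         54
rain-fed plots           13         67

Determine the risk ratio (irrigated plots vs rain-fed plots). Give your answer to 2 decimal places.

2.00

risk, irrigated plots = 26/80 = 0.3250
risk, rain-fed plots = 13/80 = 0.1625
RR = 0.3250 / 0.1625 = 2.00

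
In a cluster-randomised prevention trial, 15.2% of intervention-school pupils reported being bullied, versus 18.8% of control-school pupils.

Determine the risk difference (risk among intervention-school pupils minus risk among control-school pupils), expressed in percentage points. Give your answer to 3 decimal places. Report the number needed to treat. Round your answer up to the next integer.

risk difference = 0.1520 − 0.1880 = -0.0360 → -3.600 percentage points
absolute risk difference = 0.036000
1 / 0.036000 = 27.778 → round up → 28

RD = -3.600; NNT = 28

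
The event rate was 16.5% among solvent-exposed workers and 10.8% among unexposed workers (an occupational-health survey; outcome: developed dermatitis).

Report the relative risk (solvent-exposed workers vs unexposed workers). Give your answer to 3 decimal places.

RR = 0.1650 / 0.1080 = 1.528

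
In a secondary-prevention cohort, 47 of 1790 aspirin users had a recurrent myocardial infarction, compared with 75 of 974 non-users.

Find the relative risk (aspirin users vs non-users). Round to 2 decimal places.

risk, aspirin users = 47/1790 = 0.02626
risk, non-users = 75/974 = 0.07700
RR = 0.02626 / 0.07700 = 0.34

RR ≈ 0.34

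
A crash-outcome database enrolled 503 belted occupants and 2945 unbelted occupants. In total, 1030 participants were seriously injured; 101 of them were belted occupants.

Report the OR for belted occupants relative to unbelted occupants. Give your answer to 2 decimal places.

0.55

belted occupants without the outcome: 503 − 101 = 402
unbelted occupants with the outcome: 1030 − 101 = 929
unbelted occupants without the outcome: 2945 − 929 = 2016
OR = (101 × 2016) / (402 × 929) = 203616/373458 ≈ 0.55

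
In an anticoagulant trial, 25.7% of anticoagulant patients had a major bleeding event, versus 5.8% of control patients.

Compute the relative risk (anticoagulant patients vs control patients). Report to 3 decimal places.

RR = 0.2570 / 0.0580 = 4.431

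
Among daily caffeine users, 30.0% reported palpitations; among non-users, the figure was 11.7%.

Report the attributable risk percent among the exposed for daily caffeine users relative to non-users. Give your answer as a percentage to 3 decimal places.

AR% = (0.3000 − 0.1170) / 0.3000 = 0.6100 → 61.000%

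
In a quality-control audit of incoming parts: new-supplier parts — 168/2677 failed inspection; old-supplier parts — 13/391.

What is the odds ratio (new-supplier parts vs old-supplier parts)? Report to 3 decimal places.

OR = 1.947

odds, new-supplier parts = 168/2509 = 0.06696
odds, old-supplier parts = 13/378 = 0.03439
OR = 0.06696 / 0.03439 = 1.947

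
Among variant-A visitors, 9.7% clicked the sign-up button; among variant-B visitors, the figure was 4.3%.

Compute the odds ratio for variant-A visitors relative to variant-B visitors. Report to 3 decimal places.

OR: 2.391

odds, variant-A visitors = 0.09700/0.90300 = 0.10742
odds, variant-B visitors = 0.04300/0.95700 = 0.04493
OR = 0.10742 / 0.04493 = 2.391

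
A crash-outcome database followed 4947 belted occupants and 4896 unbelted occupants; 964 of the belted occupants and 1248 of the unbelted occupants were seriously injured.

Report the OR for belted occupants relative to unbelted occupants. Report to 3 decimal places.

OR = (964 × 3648) / (3983 × 1248) = 3516672/4970784 ≈ 0.707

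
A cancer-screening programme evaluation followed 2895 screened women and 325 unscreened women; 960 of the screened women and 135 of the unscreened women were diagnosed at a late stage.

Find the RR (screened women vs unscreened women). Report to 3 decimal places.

risk, screened women = 960/2895 = 0.3316
risk, unscreened women = 135/325 = 0.4154
RR = 0.3316 / 0.4154 = 0.798

RR = 0.798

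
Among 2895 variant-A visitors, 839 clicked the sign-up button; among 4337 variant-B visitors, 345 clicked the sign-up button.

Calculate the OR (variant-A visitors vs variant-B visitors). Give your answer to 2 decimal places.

odds, variant-A visitors = 839/2056 = 0.4081
odds, variant-B visitors = 345/3992 = 0.0864
OR = 0.4081 / 0.0864 = 4.72

4.72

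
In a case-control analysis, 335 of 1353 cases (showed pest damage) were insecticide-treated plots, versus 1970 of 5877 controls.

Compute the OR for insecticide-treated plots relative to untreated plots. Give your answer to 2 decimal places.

OR = (335 × 3907) / (1970 × 1018) = 1308845/2005460 ≈ 0.65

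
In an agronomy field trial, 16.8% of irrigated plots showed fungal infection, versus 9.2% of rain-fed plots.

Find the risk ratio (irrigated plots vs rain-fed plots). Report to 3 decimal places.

RR = 0.1680 / 0.0920 = 1.826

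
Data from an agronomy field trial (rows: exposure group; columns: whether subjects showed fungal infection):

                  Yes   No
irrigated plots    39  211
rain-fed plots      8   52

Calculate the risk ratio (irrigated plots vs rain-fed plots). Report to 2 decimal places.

1.17

risk, irrigated plots = 39/250 = 0.1560
risk, rain-fed plots = 8/60 = 0.1333
RR = 0.1560 / 0.1333 = 1.17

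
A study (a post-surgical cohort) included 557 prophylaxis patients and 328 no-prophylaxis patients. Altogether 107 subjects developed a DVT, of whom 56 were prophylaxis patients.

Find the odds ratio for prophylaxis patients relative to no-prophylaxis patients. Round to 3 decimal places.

prophylaxis patients without the outcome: 557 − 56 = 501
no-prophylaxis patients with the outcome: 107 − 56 = 51
no-prophylaxis patients without the outcome: 328 − 51 = 277
OR = (56 × 277) / (501 × 51) = 15512/25551 ≈ 0.607

OR = 0.607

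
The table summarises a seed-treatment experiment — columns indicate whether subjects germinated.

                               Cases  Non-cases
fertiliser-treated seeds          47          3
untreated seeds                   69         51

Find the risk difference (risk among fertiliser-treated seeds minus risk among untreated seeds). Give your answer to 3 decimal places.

risk, fertiliser-treated seeds = 47/50 = 0.9400
risk, untreated seeds = 69/120 = 0.5750
risk difference = 0.9400 − 0.5750 = 0.365

RD: 0.365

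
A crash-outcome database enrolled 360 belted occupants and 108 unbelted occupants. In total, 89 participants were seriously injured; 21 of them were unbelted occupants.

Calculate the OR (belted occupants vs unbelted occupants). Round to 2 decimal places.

0.96

belted occupants with the outcome: 89 − 21 = 68
belted occupants without the outcome: 360 − 68 = 292
unbelted occupants without the outcome: 108 − 21 = 87
OR = (68 × 87) / (292 × 21) = 5916/6132 ≈ 0.96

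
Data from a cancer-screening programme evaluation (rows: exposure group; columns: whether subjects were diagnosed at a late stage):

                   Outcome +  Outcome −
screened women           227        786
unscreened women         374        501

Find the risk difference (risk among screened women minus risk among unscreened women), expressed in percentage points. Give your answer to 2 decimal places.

risk, screened women = 227/1013 = 0.2241
risk, unscreened women = 374/875 = 0.4274
risk difference = 0.2241 − 0.4274 = -0.2033 → -20.33 percentage points

RD ≈ -20.33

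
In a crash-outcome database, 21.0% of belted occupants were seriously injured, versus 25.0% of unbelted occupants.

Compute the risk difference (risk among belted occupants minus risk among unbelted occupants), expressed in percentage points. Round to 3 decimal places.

risk difference = 0.2100 − 0.2500 = -0.0400 → -4.000 percentage points

RD = -4.000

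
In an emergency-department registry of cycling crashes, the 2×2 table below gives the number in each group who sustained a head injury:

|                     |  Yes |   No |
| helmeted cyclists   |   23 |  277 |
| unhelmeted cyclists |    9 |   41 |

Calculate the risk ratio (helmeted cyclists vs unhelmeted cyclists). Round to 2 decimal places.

risk, helmeted cyclists = 23/300 = 0.0767
risk, unhelmeted cyclists = 9/50 = 0.1800
RR = 0.0767 / 0.1800 = 0.43

RR ≈ 0.43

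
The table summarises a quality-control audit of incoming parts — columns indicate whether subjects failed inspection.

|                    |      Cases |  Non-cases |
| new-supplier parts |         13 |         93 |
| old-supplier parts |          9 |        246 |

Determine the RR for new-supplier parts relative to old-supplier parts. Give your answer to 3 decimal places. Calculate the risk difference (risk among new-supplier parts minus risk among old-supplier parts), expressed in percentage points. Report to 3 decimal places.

risk, new-supplier parts = 13/106 = 0.12264
risk, old-supplier parts = 9/255 = 0.03529
RR = 0.12264 / 0.03529 = 3.475
risk difference = 0.12264 − 0.03529 = 0.08735 → 8.735 percentage points

RR = 3.475; RD = 8.735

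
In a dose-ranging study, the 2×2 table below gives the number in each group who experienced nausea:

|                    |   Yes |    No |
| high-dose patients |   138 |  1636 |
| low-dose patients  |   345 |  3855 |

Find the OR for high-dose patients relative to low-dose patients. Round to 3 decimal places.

OR = (138 × 3855) / (1636 × 345) = 531990/564420 ≈ 0.943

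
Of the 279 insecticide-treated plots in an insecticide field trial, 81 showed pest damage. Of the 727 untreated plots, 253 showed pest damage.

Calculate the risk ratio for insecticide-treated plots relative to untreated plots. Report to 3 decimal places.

0.834

risk, insecticide-treated plots = 81/279 = 0.2903
risk, untreated plots = 253/727 = 0.3480
RR = 0.2903 / 0.3480 = 0.834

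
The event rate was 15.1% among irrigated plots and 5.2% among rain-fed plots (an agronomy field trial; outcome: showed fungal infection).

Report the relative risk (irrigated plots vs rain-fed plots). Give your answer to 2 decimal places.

RR = 0.1510 / 0.0520 = 2.90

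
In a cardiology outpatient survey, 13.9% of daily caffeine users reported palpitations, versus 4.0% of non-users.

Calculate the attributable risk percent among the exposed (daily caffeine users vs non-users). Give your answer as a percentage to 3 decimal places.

AR% = (0.13900 − 0.04000) / 0.13900 = 0.7122 → 71.223%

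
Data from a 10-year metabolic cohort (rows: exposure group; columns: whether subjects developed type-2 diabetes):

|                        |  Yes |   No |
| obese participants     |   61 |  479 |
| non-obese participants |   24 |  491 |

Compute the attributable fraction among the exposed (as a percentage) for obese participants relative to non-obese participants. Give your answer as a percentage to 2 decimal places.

risk, obese participants = 61/540 = 0.11296
risk, non-obese participants = 24/515 = 0.04660
AR% = (0.11296 − 0.04660) / 0.11296 = 0.5875 → 58.75%

58.75%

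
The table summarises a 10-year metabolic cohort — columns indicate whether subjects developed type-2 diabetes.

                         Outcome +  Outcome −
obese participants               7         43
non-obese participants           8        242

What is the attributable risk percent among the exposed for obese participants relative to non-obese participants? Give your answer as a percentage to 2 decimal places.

risk, obese participants = 7/50 = 0.14000
risk, non-obese participants = 8/250 = 0.03200
AR% = (0.14000 − 0.03200) / 0.14000 = 0.7714 → 77.14%

AR%: 77.14%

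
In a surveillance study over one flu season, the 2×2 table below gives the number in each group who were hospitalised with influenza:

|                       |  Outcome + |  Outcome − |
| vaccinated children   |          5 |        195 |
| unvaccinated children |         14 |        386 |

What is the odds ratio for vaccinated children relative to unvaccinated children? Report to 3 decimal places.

0.707

odds, vaccinated children = 5/195 = 0.02564
odds, unvaccinated children = 14/386 = 0.03627
OR = 0.02564 / 0.03627 = 0.707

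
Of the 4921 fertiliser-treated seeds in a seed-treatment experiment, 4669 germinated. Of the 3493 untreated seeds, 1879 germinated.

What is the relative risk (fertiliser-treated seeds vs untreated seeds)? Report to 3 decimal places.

risk, fertiliser-treated seeds = 4669/4921 = 0.9488
risk, untreated seeds = 1879/3493 = 0.5379
RR = 0.9488 / 0.5379 = 1.764

1.764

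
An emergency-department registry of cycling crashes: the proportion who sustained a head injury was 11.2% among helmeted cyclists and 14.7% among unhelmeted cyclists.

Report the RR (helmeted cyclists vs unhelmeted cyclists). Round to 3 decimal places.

RR = 0.1120 / 0.1470 = 0.762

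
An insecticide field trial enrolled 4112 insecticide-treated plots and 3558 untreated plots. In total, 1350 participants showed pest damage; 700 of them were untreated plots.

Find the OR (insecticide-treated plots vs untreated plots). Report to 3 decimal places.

0.767

insecticide-treated plots with the outcome: 1350 − 700 = 650
insecticide-treated plots without the outcome: 4112 − 650 = 3462
untreated plots without the outcome: 3558 − 700 = 2858
OR = (650 × 2858) / (3462 × 700) = 1857700/2423400 ≈ 0.767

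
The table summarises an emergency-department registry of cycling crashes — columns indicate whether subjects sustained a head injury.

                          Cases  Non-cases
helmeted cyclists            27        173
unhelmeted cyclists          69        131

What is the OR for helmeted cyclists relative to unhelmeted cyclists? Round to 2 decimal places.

OR = (27 × 131) / (173 × 69) = 3537/11937 ≈ 0.30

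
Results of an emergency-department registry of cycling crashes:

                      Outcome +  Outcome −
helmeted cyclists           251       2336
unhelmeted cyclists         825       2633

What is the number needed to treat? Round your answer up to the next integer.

risk, helmeted cyclists = 251/2587 = 0.097024
risk, unhelmeted cyclists = 825/3458 = 0.238577
absolute risk difference = 0.141554
1 / 0.141554 = 7.064 → round up → 8

NNT = 8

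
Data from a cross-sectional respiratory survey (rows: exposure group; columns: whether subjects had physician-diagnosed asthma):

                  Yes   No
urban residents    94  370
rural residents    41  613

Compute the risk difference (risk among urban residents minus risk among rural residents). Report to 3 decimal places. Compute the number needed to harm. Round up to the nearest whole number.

RD = 0.140; NNH = 8

risk, urban residents = 94/464 = 0.2026
risk, rural residents = 41/654 = 0.0627
risk difference = 0.2026 − 0.0627 = 0.140
absolute risk difference = 0.139895
1 / 0.139895 = 7.148 → round up → 8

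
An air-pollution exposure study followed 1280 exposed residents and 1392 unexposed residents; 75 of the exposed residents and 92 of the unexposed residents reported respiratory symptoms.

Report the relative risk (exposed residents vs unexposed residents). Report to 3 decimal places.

RR = 0.887

risk, exposed residents = 75/1280 = 0.0586
risk, unexposed residents = 92/1392 = 0.0661
RR = 0.0586 / 0.0661 = 0.887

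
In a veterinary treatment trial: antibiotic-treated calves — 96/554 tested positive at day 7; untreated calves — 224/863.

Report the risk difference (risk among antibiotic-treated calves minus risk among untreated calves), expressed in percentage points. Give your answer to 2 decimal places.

risk, antibiotic-treated calves = 96/554 = 0.1733
risk, untreated calves = 224/863 = 0.2596
risk difference = 0.1733 − 0.2596 = -0.0863 → -8.63 percentage points

RD = -8.63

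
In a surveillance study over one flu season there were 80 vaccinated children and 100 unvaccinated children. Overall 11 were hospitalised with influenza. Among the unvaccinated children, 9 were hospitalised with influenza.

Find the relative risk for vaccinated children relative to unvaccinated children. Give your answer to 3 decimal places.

vaccinated children with the outcome: 11 − 9 = 2
vaccinated children without the outcome: 80 − 2 = 78
unvaccinated children without the outcome: 100 − 9 = 91
risk, vaccinated children = 2/80 = 0.02500
risk, unvaccinated children = 9/100 = 0.09000
RR = 0.02500 / 0.09000 = 0.278

0.278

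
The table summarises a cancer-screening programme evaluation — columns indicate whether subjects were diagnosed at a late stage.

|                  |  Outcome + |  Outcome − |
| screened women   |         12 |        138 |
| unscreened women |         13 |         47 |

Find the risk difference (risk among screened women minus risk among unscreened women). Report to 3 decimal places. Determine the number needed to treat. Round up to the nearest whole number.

RD = -0.137; NNT = 8

risk, screened women = 12/150 = 0.0800
risk, unscreened women = 13/60 = 0.2167
risk difference = 0.0800 − 0.2167 = -0.137
absolute risk difference = 0.136667
1 / 0.136667 = 7.317 → round up → 8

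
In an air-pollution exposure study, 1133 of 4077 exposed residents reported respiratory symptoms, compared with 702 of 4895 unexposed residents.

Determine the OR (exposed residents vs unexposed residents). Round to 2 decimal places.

OR ≈ 2.30

odds, exposed residents = 1133/2944 = 0.3849
odds, unexposed residents = 702/4193 = 0.1674
OR = 0.3849 / 0.1674 = 2.30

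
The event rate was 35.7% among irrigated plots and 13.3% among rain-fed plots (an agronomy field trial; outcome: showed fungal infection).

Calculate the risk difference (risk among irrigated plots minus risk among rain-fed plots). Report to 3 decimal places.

risk difference = 0.3570 − 0.1330 = 0.224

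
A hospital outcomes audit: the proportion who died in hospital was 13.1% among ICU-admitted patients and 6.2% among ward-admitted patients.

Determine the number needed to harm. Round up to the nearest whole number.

15

absolute risk difference = 0.069000
1 / 0.069000 = 14.493 → round up → 15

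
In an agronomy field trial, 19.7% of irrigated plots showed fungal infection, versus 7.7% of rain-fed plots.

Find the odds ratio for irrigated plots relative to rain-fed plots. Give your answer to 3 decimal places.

odds, irrigated plots = 0.1970/0.8030 = 0.2453
odds, rain-fed plots = 0.0770/0.9230 = 0.0834
OR = 0.2453 / 0.0834 = 2.941

2.941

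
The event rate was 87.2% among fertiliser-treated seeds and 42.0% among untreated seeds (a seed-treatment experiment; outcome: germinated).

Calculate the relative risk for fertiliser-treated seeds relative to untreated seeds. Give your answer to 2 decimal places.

RR = 0.8720 / 0.4200 = 2.08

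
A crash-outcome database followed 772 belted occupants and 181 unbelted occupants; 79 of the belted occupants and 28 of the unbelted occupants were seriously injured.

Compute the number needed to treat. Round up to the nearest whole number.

risk, belted occupants = 79/772 = 0.102332
risk, unbelted occupants = 28/181 = 0.154696
absolute risk difference = 0.052365
1 / 0.052365 = 19.097 → round up → 20

NNT ≈ 20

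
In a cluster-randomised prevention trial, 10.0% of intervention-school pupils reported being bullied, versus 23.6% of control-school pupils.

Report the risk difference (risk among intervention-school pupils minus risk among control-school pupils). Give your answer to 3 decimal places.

risk difference = 0.1000 − 0.2360 = -0.136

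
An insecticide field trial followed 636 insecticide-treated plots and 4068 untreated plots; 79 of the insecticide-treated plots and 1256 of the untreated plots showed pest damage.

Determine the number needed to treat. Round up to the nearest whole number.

NNT = 6

risk, insecticide-treated plots = 79/636 = 0.124214
risk, untreated plots = 1256/4068 = 0.308751
absolute risk difference = 0.184537
1 / 0.184537 = 5.419 → round up → 6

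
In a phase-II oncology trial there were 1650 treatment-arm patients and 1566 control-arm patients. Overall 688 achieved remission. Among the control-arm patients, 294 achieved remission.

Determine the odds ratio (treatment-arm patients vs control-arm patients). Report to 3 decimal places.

treatment-arm patients with the outcome: 688 − 294 = 394
treatment-arm patients without the outcome: 1650 − 394 = 1256
control-arm patients without the outcome: 1566 − 294 = 1272
OR = (394 × 1272) / (1256 × 294) = 501168/369264 ≈ 1.357

OR: 1.357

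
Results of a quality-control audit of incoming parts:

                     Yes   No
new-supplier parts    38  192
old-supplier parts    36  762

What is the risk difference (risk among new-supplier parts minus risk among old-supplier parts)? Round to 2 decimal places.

risk, new-supplier parts = 38/230 = 0.16522
risk, old-supplier parts = 36/798 = 0.04511
risk difference = 0.16522 − 0.04511 = 0.12

RD = 0.12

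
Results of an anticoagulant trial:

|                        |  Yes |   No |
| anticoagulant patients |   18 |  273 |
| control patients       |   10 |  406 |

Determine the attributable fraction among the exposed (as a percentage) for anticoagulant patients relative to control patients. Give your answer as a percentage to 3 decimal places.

AR%: 61.138%

risk, anticoagulant patients = 18/291 = 0.06186
risk, control patients = 10/416 = 0.02404
AR% = (0.06186 − 0.02404) / 0.06186 = 0.6114 → 61.138%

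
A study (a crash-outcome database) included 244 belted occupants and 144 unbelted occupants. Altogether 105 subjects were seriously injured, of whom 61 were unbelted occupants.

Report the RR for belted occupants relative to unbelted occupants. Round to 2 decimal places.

0.43

belted occupants with the outcome: 105 − 61 = 44
belted occupants without the outcome: 244 − 44 = 200
unbelted occupants without the outcome: 144 − 61 = 83
risk, belted occupants = 44/244 = 0.1803
risk, unbelted occupants = 61/144 = 0.4236
RR = 0.1803 / 0.4236 = 0.43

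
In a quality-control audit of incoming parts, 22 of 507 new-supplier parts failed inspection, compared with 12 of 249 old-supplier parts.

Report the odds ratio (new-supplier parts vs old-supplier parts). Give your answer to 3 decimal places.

OR = (22 × 237) / (485 × 12) = 5214/5820 ≈ 0.896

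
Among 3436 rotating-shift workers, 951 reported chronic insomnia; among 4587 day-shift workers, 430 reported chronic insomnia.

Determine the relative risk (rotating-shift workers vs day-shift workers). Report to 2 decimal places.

risk, rotating-shift workers = 951/3436 = 0.2768
risk, day-shift workers = 430/4587 = 0.0937
RR = 0.2768 / 0.0937 = 2.95

RR ≈ 2.95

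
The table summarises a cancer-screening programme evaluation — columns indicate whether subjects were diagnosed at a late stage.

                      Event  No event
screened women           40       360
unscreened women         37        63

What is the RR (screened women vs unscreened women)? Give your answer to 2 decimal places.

risk, screened women = 40/400 = 0.1000
risk, unscreened women = 37/100 = 0.3700
RR = 0.1000 / 0.3700 = 0.27

0.27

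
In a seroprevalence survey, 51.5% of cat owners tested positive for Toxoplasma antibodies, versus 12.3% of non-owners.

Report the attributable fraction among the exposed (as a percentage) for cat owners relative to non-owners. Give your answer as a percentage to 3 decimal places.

AR% = (0.5150 − 0.1230) / 0.5150 = 0.7612 → 76.117%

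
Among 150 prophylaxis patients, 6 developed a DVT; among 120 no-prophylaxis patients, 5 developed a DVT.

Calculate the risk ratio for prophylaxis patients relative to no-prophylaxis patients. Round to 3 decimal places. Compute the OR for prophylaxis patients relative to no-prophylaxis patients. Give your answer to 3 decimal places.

RR = 0.960; OR = 0.958

risk, prophylaxis patients = 6/150 = 0.04000
risk, no-prophylaxis patients = 5/120 = 0.04167
RR = 0.04000 / 0.04167 = 0.960
OR = (6 × 115) / (144 × 5) = 690/720 ≈ 0.958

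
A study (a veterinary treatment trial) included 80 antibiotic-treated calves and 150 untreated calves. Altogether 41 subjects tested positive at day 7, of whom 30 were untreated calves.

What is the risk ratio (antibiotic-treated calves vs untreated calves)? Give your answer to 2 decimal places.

RR = 0.69

antibiotic-treated calves with the outcome: 41 − 30 = 11
antibiotic-treated calves without the outcome: 80 − 11 = 69
untreated calves without the outcome: 150 − 30 = 120
risk, antibiotic-treated calves = 11/80 = 0.1375
risk, untreated calves = 30/150 = 0.2000
RR = 0.1375 / 0.2000 = 0.69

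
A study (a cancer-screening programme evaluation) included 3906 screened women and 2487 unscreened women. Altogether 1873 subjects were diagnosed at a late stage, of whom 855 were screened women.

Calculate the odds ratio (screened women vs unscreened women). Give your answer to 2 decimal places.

screened women without the outcome: 3906 − 855 = 3051
unscreened women with the outcome: 1873 − 855 = 1018
unscreened women without the outcome: 2487 − 1018 = 1469
odds, screened women = 855/3051 = 0.2802
odds, unscreened women = 1018/1469 = 0.6930
OR = 0.2802 / 0.6930 = 0.40

OR ≈ 0.40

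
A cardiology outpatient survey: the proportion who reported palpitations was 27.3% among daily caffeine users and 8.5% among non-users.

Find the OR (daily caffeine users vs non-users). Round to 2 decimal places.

odds, daily caffeine users = 0.2730/0.7270 = 0.3755
odds, non-users = 0.0850/0.9150 = 0.0929
OR = 0.3755 / 0.0929 = 4.04

OR ≈ 4.04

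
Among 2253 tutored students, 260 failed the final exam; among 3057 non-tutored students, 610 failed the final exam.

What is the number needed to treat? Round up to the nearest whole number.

NNT = 12

risk, tutored students = 260/2253 = 0.115402
risk, non-tutored students = 610/3057 = 0.199542
absolute risk difference = 0.084140
1 / 0.084140 = 11.885 → round up → 12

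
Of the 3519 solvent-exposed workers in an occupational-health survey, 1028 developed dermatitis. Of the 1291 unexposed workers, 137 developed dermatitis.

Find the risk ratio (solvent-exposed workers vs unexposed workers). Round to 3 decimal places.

risk, solvent-exposed workers = 1028/3519 = 0.2921
risk, unexposed workers = 137/1291 = 0.1061
RR = 0.2921 / 0.1061 = 2.753

2.753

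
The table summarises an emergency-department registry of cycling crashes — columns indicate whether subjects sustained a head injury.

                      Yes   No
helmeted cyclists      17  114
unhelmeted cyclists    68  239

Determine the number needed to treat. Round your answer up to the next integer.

NNT = 11

risk, helmeted cyclists = 17/131 = 0.129771
risk, unhelmeted cyclists = 68/307 = 0.221498
absolute risk difference = 0.091727
1 / 0.091727 = 10.902 → round up → 11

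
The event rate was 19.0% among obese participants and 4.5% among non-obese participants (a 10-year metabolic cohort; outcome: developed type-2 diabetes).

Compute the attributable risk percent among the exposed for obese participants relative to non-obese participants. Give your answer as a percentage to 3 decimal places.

AR% = (0.19000 − 0.04500) / 0.19000 = 0.7632 → 76.316%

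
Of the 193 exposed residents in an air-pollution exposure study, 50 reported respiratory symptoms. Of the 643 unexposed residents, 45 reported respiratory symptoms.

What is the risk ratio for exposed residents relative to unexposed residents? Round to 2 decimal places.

risk, exposed residents = 50/193 = 0.2591
risk, unexposed residents = 45/643 = 0.0700
RR = 0.2591 / 0.0700 = 3.70

RR ≈ 3.70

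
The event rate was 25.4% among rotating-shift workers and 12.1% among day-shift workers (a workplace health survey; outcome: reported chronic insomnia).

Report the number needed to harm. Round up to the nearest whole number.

absolute risk difference = 0.133000
1 / 0.133000 = 7.519 → round up → 8

NNH: 8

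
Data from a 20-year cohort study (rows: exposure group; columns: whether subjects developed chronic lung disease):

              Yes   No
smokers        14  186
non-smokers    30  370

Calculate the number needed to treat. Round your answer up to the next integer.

NNT = 200

risk, smokers = 14/200 = 0.070000
risk, non-smokers = 30/400 = 0.075000
absolute risk difference = 0.005000
1 / 0.005000 = 200.000 → round up → 200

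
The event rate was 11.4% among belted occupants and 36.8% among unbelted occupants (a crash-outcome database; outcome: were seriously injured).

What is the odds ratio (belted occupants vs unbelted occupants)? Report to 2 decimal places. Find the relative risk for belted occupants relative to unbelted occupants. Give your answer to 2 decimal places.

odds, belted occupants = 0.1140/0.8860 = 0.1287
odds, unbelted occupants = 0.3680/0.6320 = 0.5823
OR = 0.1287 / 0.5823 = 0.22
RR = 0.1140 / 0.3680 = 0.31

OR = 0.22; RR = 0.31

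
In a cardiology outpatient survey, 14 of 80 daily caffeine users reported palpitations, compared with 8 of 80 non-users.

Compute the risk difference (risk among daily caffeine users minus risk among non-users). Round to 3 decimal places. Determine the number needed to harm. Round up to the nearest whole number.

RD = 0.075; NNH = 14

risk, daily caffeine users = 14/80 = 0.1750
risk, non-users = 8/80 = 0.1000
risk difference = 0.1750 − 0.1000 = 0.075
absolute risk difference = 0.075000
1 / 0.075000 = 13.333 → round up → 14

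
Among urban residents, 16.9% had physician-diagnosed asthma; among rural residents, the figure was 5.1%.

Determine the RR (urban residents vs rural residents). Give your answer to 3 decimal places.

RR = 0.1690 / 0.0510 = 3.314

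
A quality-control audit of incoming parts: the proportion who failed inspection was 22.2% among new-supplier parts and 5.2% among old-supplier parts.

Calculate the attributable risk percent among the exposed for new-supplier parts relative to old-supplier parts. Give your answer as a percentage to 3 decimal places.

AR% = (0.2220 − 0.0520) / 0.2220 = 0.7658 → 76.577%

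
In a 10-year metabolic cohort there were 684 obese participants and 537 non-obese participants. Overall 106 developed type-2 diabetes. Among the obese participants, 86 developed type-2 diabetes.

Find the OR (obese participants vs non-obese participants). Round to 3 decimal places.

OR: 3.718

obese participants without the outcome: 684 − 86 = 598
non-obese participants with the outcome: 106 − 86 = 20
non-obese participants without the outcome: 537 − 20 = 517
odds, obese participants = 86/598 = 0.14381
odds, non-obese participants = 20/517 = 0.03868
OR = 0.14381 / 0.03868 = 3.718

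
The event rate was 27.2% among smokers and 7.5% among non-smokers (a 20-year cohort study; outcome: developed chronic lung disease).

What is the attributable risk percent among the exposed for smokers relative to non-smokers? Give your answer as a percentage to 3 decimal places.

AR% = (0.2720 − 0.0750) / 0.2720 = 0.7243 → 72.426%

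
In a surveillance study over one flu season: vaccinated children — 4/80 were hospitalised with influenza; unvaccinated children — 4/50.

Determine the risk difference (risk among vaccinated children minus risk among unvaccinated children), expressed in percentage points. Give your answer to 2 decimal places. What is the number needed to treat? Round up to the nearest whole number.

risk, vaccinated children = 4/80 = 0.0500
risk, unvaccinated children = 4/50 = 0.0800
risk difference = 0.0500 − 0.0800 = -0.0300 → -3.00 percentage points
absolute risk difference = 0.030000
1 / 0.030000 = 33.333 → round up → 34

RD = -3.00; NNT = 34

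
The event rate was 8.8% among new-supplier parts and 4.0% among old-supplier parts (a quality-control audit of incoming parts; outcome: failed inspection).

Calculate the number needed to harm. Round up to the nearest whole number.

absolute risk difference = 0.048000
1 / 0.048000 = 20.833 → round up → 21

NNH = 21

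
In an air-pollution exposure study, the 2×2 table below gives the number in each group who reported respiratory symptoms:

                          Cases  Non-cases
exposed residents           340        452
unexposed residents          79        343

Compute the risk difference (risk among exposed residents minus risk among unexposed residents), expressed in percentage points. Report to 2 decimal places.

RD = 24.21

risk, exposed residents = 340/792 = 0.4293
risk, unexposed residents = 79/422 = 0.1872
risk difference = 0.4293 − 0.1872 = 0.2421 → 24.21 percentage points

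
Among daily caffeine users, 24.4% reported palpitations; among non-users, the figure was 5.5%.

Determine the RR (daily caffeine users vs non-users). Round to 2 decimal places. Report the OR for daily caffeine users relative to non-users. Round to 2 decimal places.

RR = 0.2440 / 0.0550 = 4.44
odds, daily caffeine users = 0.2440/0.7560 = 0.3228
odds, non-users = 0.0550/0.9450 = 0.0582
OR = 0.3228 / 0.0582 = 5.55

RR = 4.44; OR = 5.55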